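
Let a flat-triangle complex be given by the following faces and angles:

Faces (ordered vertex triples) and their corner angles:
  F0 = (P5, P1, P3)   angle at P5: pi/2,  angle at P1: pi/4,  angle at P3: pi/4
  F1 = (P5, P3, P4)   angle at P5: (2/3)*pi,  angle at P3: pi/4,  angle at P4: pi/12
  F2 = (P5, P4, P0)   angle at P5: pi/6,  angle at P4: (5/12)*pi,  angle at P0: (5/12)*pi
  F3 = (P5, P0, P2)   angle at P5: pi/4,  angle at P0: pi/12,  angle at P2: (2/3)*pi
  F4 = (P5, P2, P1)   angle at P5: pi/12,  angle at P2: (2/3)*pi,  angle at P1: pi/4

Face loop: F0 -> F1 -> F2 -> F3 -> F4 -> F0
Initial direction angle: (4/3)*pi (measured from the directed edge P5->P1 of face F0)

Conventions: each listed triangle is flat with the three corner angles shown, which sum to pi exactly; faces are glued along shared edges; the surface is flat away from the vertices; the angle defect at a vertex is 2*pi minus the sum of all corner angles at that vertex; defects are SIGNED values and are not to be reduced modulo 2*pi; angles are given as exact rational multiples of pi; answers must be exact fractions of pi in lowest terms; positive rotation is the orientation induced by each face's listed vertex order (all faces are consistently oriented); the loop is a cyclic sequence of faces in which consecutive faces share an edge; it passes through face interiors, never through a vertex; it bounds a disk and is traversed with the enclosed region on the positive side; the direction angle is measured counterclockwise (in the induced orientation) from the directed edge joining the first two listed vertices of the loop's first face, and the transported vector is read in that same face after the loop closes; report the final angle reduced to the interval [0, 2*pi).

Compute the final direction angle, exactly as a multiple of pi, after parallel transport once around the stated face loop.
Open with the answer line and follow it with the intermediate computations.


Answer: final direction angle = (5/3)*pi

enclosed vertex P5: corner angles sum to (5/3)*pi, defect = 2*pi - (5/3)*pi = pi/3
holonomy = initial angle + sum of enclosed defects (mod 2*pi), positive in the induced orientation
final angle = (4/3)*pi + pi/3 = (5/3)*pi (mod 2*pi)


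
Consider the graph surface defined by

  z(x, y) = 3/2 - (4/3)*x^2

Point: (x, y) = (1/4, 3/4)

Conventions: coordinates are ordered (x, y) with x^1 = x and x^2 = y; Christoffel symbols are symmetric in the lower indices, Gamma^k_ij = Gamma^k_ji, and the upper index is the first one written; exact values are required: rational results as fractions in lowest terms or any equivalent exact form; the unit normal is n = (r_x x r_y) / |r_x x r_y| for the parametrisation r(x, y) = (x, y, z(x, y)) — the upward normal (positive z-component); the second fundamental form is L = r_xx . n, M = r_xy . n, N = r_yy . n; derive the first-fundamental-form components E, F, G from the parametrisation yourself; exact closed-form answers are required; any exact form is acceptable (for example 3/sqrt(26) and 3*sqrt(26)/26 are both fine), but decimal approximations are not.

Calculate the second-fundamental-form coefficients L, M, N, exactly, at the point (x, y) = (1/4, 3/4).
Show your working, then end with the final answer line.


z_x = -2/3, z_y = 0, z_xx = -8/3, z_xy = 0, z_yy = 0
E = 13/9, F = 0, G = 1; answer radicand W^2 = 13/9
unnormalised second-form numerators: l = -8/3, m = 0, n = 0; L = l/sqrt(13/9), and similarly M = m/sqrt(W^2), N = n/sqrt(W^2)

Answer: L = -8*sqrt(13)/13, M = 0, N = 0


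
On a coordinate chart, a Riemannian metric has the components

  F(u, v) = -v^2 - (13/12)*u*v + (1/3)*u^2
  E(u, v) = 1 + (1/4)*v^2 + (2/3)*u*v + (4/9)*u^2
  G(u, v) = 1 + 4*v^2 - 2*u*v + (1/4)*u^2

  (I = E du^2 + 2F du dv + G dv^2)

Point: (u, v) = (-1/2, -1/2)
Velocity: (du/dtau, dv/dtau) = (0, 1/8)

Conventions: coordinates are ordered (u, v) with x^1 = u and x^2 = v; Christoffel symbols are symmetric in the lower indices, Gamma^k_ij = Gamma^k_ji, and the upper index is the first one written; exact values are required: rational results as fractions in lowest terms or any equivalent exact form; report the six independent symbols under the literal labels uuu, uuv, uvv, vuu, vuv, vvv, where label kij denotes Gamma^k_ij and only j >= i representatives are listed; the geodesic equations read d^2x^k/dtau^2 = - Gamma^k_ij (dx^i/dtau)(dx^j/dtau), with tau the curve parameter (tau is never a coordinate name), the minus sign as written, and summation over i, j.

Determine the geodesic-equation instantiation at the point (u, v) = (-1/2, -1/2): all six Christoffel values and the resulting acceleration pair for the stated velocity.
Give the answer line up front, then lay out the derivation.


Answer: Gamma_uuu = -28/137, Gamma_uuv = -21/137, Gamma_uvv = 84/137, Gamma_vuu = 36/137, Gamma_vuv = 27/137, Gamma_vvv = -108/137; accelerations (d^2u/dtau^2, d^2v/dtau^2) = (-21/2192, 27/2192)

E = 193/144, F = -7/16, G = 25/16 at the point
E_u = -7/9, E_v = -7/12, F_u = 5/24, F_v = 37/24, G_u = 3/4, G_v = -3
EG - F^2 = 137/72;  g^inv = (72/137) * [[25/16, 7/16], [7/16, 193/144]]
first-kind symbols [ij,l] = (1/2)(d_i g_jl + d_j g_il - d_l g_ij): [uu,u] = E_u/2 = -7/18, [uu,v] = F_u - E_v/2 = 1/2, [uv,u] = E_v/2 = -7/24, [uv,v] = G_u/2 = 3/8, [vv,u] = F_v - G_u/2 = 7/6, [vv,v] = G_v/2 = -3/2
Gamma^u_ij = (G*[ij,u] - F*[ij,v])/(EG - F^2), Gamma^v_ij = (E*[ij,v] - F*[ij,u])/(EG - F^2)
Gamma_uuu = -28/137, Gamma_uuv = -21/137, Gamma_uvv = 84/137, Gamma_vuu = 36/137, Gamma_vuv = 27/137, Gamma_vvv = -108/137
d^2u/dtau^2 = -(Gamma_uuu*(0)^2 + 2*Gamma_uuv*(0)*(1/8) + Gamma_uvv*(1/8)^2) = -21/2192
d^2v/dtau^2 = -(Gamma_vuu*(0)^2 + 2*Gamma_vuv*(0)*(1/8) + Gamma_vvv*(1/8)^2) = 27/2192


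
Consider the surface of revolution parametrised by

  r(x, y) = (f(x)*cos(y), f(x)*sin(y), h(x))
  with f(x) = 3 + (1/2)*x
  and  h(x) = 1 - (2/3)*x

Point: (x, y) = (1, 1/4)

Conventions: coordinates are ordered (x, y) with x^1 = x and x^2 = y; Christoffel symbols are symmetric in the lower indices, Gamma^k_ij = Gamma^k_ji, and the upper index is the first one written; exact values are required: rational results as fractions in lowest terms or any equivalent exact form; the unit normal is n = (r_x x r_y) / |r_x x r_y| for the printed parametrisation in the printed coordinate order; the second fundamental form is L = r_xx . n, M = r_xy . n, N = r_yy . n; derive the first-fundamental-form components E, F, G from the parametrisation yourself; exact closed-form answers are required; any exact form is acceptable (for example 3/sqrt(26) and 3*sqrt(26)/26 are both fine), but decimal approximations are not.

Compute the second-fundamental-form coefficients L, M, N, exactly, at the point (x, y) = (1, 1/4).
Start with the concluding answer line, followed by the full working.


Answer: L = 0, M = 0, N = -14/5

f = 7/2, f' = 1/2, f'' = 0, h' = -2/3, h'' = 0
E = 25/36, F = 0, G = 49/4; answer radicand W^2 = 25/36
unnormalised second-form numerators: l = 0, m = 0, n = -7/3; L = l/sqrt(25/36), and similarly M = m/sqrt(W^2), N = n/sqrt(W^2)


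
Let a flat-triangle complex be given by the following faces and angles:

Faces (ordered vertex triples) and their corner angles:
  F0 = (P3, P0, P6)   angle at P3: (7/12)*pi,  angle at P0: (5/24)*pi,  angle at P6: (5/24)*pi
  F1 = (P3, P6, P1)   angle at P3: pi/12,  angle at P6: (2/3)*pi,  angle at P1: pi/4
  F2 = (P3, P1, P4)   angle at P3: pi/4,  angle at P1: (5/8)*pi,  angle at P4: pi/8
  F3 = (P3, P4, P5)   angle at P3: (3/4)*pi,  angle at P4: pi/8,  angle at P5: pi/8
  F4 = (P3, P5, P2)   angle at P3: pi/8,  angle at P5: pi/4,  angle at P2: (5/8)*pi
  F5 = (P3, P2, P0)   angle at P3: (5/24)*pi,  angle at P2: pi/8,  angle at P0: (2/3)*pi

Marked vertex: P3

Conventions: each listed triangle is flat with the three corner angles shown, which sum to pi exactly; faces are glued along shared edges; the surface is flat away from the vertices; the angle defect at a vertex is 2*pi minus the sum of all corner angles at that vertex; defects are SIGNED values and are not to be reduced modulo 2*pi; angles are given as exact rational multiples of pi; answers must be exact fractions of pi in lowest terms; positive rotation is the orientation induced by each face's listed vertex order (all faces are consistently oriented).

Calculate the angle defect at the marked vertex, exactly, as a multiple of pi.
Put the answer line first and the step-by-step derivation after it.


Answer: defect(P3) = 0

Sum of corner angles at P3: 2*pi
defect = 2*pi - 2*pi


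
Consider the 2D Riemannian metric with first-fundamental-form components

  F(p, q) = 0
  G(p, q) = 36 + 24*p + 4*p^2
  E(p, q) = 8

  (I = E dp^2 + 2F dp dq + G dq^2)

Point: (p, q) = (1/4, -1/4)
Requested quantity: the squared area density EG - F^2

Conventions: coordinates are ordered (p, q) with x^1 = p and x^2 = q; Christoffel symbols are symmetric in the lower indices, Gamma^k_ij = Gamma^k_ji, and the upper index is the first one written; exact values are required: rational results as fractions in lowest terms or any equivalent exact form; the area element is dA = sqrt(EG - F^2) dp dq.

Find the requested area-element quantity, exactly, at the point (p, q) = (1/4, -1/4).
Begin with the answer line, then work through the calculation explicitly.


Answer: EG - F^2 = 338

E = 8, F = 0, G = 169/4; EG - F^2 = 338


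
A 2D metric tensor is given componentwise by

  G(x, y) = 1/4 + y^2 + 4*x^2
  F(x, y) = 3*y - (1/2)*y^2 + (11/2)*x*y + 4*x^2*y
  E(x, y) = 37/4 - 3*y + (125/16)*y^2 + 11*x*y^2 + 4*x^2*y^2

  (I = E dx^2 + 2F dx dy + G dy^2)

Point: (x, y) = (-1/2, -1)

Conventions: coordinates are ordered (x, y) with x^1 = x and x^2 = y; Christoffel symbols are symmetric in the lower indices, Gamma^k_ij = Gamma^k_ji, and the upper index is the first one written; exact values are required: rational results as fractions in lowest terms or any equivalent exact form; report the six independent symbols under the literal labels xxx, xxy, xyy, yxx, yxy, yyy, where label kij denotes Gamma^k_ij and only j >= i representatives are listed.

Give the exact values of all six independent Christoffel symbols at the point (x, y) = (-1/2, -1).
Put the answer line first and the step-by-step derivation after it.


Answer: Gamma_xxx = 175/409, Gamma_xxy = -917/2045, Gamma_xyy = 100/409, Gamma_yxx = 2953/1636, Gamma_yxy = -2531/2045, Gamma_yyy = -104/409

E = 249/16, F = -7/4, G = 9/4 at the point
E_x = 7, E_y = -77/8, F_x = -3/2, F_y = 9/4, G_x = -4, G_y = -2
EG - F^2 = 2045/64;  g^inv = (64/2045) * [[9/4, 7/4], [7/4, 249/16]]
first-kind symbols [ij,l] = (1/2)(d_i g_jl + d_j g_il - d_l g_ij): [xx,x] = E_x/2 = 7/2, [xx,y] = F_x - E_y/2 = 53/16, [xy,x] = E_y/2 = -77/16, [xy,y] = G_x/2 = -2, [yy,x] = F_y - G_x/2 = 17/4, [yy,y] = G_y/2 = -1
Gamma^x_ij = (G*[ij,x] - F*[ij,y])/(EG - F^2), Gamma^y_ij = (E*[ij,y] - F*[ij,x])/(EG - F^2)


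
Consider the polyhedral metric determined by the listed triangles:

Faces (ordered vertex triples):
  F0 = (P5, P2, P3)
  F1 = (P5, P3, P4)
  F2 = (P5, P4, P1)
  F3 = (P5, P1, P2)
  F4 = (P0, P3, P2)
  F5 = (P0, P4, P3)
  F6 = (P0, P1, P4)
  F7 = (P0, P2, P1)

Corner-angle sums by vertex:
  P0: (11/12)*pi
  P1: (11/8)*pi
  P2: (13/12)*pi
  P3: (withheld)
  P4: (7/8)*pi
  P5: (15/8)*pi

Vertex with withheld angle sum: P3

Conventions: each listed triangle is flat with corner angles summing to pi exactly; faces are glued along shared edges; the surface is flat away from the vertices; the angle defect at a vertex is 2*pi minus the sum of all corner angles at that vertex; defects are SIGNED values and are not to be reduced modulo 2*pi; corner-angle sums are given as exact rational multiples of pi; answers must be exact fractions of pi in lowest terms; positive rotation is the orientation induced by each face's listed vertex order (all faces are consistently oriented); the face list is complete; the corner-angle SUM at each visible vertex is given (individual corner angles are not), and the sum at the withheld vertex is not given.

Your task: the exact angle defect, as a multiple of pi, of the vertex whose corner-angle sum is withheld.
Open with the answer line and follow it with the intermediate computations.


Answer: defect(P3) = pi/8

V = 6, E = 12, F = 8; chi = V - E + F = 2
Gauss-Bonnet: total defect = 2*pi*chi = 4*pi; visible defects sum to (31/8)*pi


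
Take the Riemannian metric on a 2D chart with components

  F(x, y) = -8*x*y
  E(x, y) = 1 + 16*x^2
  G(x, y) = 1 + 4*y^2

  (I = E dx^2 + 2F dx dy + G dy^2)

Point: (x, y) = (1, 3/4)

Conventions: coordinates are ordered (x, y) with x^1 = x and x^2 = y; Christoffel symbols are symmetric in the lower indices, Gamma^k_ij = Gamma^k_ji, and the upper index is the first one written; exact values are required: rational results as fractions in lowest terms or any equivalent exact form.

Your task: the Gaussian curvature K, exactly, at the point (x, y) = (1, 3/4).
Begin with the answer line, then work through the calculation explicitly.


Answer: K = -128/5929

E = 17, F = -6, G = 13/4, EG - F^2 = 77/4 at the point
E_x = 32, E_y = 0, F_x = -6, F_y = -8, G_x = 0, G_y = 6
E_yy = 0, F_xy = -8, G_xx = 0
Compute both Brioschi determinants and normalise by (EG - F^2)^2.
M1 = [[-E_yy/2 + F_xy - G_xx/2, E_x/2, F_x - E_y/2], [F_y - G_x/2, E, F], [G_y/2, F, G]] = [[-8, 16, -6], [-8, 17, -6], [3, -6, 13/4]]; det M1 = -8
M2 = [[0, E_y/2, G_x/2], [E_y/2, E, F], [G_x/2, F, G]] = [[0, 0, 0], [0, 17, -6], [0, -6, 13/4]]; det M2 = 0
det M1 - det M2 = -8; K = -8 / (77/4)^2 = -128/5929


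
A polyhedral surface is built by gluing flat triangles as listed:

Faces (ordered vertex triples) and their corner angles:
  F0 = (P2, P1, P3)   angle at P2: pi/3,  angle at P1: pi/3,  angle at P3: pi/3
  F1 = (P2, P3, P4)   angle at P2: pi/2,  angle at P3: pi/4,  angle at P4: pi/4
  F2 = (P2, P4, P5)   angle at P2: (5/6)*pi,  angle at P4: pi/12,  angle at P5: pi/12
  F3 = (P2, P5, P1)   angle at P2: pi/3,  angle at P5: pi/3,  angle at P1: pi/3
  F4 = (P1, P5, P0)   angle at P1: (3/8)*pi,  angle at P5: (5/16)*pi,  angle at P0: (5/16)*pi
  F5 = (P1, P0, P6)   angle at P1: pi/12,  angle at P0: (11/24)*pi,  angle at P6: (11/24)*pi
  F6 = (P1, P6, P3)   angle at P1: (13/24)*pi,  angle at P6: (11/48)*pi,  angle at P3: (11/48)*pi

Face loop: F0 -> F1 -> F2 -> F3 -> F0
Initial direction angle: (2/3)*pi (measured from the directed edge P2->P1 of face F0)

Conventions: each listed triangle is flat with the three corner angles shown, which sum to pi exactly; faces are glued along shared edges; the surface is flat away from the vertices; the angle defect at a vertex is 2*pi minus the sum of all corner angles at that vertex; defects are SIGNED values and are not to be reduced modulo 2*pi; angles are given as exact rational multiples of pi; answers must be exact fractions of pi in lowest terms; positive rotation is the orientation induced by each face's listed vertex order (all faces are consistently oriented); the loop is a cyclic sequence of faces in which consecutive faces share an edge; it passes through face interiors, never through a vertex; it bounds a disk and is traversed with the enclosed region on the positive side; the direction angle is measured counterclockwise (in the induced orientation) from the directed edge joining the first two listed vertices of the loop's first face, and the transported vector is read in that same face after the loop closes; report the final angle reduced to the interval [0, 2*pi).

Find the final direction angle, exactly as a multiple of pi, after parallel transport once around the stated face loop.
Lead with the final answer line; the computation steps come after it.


Answer: final direction angle = (2/3)*pi

enclosed vertex P2: corner angles sum to 2*pi, defect = 2*pi - 2*pi = 0
the final direction is the initial angle plus the enclosed defects, taken mod 2*pi in the induced orientation
final angle = (2/3)*pi + 0 = (2/3)*pi (mod 2*pi)


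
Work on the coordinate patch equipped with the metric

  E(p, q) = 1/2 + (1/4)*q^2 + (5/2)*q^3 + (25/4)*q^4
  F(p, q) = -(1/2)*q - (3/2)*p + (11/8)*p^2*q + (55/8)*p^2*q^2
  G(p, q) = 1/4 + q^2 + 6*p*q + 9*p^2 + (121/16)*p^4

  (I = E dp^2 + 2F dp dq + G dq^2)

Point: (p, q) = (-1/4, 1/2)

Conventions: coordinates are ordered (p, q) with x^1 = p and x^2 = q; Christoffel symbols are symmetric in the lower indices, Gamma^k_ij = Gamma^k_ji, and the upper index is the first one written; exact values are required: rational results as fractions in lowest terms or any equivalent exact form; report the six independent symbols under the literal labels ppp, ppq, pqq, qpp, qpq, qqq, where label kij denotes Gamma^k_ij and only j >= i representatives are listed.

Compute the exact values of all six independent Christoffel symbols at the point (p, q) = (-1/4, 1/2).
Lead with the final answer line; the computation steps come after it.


Answer: Gamma_ppp = 16027/3900, Gamma_ppq = 102191/31200, Gamma_pqq = 287699/249600, Gamma_qpp = -6138/325, Gamma_qpq = -7177/1300, Gamma_qqq = -17253/10400

E = 81/64, F = 141/512, G = 1401/4096 at the point
E_p = 0, E_q = 21/4, F_p = -173/64, F_q = 1/64, G_p = -505/256, G_q = -1/2
EG - F^2 = 2925/8192;  g^inv = (8192/2925) * [[1401/4096, -141/512], [-141/512, 81/64]]
first-kind symbols [ij,l] = (1/2)(d_i g_jl + d_j g_il - d_l g_ij): [pp,p] = E_p/2 = 0, [pp,q] = F_p - E_q/2 = -341/64, [pq,p] = E_q/2 = 21/8, [pq,q] = G_p/2 = -505/512, [qq,p] = F_q - G_p/2 = 513/512, [qq,q] = G_q/2 = -1/4
Gamma^p_ij = (G*[ij,p] - F*[ij,q])/(EG - F^2), Gamma^q_ij = (E*[ij,q] - F*[ij,p])/(EG - F^2)


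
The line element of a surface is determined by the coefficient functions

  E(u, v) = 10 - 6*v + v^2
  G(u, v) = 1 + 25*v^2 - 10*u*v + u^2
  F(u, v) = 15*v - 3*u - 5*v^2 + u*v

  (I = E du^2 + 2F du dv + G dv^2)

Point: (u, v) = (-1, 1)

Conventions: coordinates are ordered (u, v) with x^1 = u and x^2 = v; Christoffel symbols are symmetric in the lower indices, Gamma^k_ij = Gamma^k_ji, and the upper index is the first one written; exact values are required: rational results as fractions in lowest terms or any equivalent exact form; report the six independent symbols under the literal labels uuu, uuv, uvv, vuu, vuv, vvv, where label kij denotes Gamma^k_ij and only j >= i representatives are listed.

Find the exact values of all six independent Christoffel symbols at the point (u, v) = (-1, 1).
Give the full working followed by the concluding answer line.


E = 5, F = 12, G = 37 at the point
E_u = 0, E_v = -4, F_u = -2, F_v = 4, G_u = -12, G_v = 60
EG - F^2 = 41;  g^inv = (1/41) * [[37, -12], [-12, 5]]
first-kind symbols [ij,l] = (1/2)(d_i g_jl + d_j g_il - d_l g_ij): [uu,u] = E_u/2 = 0, [uu,v] = F_u - E_v/2 = 0, [uv,u] = E_v/2 = -2, [uv,v] = G_u/2 = -6, [vv,u] = F_v - G_u/2 = 10, [vv,v] = G_v/2 = 30
Gamma^u_ij = (G*[ij,u] - F*[ij,v])/(EG - F^2), Gamma^v_ij = (E*[ij,v] - F*[ij,u])/(EG - F^2)

Answer: Gamma_uuu = 0, Gamma_uuv = -2/41, Gamma_uvv = 10/41, Gamma_vuu = 0, Gamma_vuv = -6/41, Gamma_vvv = 30/41


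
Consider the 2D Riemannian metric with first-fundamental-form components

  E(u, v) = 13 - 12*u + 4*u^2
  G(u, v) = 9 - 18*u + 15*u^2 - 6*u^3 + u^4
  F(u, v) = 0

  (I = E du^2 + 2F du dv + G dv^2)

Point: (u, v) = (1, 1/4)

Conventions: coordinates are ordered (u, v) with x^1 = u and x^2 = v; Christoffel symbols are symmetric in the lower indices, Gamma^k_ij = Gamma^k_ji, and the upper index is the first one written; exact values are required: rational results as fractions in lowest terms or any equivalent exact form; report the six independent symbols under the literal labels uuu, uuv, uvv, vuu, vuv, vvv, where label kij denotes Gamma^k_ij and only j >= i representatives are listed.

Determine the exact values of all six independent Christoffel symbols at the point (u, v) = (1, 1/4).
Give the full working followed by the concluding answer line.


E = 5, F = 0, G = 1 at the point
E_u = -4, E_v = 0, F_u = 0, F_v = 0, G_u = -2, G_v = 0
EG - F^2 = 5;  g^inv = (1/5) * [[1, 0], [0, 5]]
first-kind symbols [ij,l] = (1/2)(d_i g_jl + d_j g_il - d_l g_ij): [uu,u] = E_u/2 = -2, [uu,v] = F_u - E_v/2 = 0, [uv,u] = E_v/2 = 0, [uv,v] = G_u/2 = -1, [vv,u] = F_v - G_u/2 = 1, [vv,v] = G_v/2 = 0
Gamma^u_ij = (G*[ij,u] - F*[ij,v])/(EG - F^2), Gamma^v_ij = (E*[ij,v] - F*[ij,u])/(EG - F^2)

Answer: Gamma_uuu = -2/5, Gamma_uuv = 0, Gamma_uvv = 1/5, Gamma_vuu = 0, Gamma_vuv = -1, Gamma_vvv = 0


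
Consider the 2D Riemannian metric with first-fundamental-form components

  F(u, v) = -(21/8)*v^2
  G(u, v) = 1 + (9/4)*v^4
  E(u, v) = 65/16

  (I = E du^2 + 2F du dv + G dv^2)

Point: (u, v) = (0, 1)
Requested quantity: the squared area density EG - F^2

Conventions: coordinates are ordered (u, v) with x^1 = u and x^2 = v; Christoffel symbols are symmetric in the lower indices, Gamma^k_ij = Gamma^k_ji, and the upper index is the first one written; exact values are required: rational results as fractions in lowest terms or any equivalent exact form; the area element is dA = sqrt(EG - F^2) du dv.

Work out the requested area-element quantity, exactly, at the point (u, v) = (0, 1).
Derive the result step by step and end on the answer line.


E = 65/16, F = -21/8, G = 13/4; EG - F^2 = 101/16

Answer: EG - F^2 = 101/16


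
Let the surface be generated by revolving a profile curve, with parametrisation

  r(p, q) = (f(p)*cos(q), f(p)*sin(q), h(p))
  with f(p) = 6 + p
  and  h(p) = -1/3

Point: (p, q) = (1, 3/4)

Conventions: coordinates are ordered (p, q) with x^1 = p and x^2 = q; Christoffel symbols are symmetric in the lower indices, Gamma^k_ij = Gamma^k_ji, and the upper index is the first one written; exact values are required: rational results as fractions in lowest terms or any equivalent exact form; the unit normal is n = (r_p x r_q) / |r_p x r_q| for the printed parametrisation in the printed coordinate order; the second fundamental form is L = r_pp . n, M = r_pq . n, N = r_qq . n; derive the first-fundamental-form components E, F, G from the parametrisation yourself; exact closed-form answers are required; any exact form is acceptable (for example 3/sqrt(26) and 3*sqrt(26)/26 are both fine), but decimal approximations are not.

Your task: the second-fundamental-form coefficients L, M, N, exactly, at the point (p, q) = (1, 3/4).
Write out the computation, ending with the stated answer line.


f = 7, f' = 1, f'' = 0, h' = 0, h'' = 0
E = 1, F = 0, G = 49; answer radicand W^2 = 1
unnormalised second-form numerators: l = 0, m = 0, n = 0; L = l/sqrt(1), and similarly M = m/sqrt(W^2), N = n/sqrt(W^2)

Answer: L = 0, M = 0, N = 0


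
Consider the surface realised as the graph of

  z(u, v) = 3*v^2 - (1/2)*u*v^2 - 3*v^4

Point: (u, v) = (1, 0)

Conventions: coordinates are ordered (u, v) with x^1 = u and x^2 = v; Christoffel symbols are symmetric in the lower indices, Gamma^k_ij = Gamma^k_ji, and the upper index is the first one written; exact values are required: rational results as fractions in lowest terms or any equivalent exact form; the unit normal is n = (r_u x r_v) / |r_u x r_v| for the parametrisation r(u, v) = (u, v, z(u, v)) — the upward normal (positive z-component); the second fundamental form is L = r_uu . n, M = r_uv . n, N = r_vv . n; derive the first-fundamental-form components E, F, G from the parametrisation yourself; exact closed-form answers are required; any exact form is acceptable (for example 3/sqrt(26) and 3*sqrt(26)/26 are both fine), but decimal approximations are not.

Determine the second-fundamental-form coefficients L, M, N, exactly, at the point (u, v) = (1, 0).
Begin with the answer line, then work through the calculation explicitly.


Answer: L = 0, M = 0, N = 5

z_u = 0, z_v = 0, z_uu = 0, z_uv = 0, z_vv = 5
E = 1, F = 0, G = 1; answer radicand W^2 = 1
unnormalised second-form numerators: l = 0, m = 0, n = 5; L = l/sqrt(1), and similarly M = m/sqrt(W^2), N = n/sqrt(W^2)


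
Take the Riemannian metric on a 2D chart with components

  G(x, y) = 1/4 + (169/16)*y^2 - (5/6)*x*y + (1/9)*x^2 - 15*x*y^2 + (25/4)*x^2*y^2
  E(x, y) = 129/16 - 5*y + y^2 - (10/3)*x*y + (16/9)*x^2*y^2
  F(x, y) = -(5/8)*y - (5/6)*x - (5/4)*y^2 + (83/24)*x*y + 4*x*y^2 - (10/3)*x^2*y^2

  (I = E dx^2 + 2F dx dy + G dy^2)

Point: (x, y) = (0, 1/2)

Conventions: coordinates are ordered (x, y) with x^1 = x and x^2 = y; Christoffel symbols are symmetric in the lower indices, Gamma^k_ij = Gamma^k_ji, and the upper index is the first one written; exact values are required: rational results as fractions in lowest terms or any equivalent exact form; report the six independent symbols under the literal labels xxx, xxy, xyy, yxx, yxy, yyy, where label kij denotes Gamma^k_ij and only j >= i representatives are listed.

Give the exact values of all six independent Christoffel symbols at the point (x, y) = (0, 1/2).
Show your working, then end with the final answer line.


E = 93/16, F = -5/8, G = 185/64 at the point
E_x = -5/3, E_y = -4, F_x = 91/48, F_y = -15/8, G_x = -25/6, G_y = 169/16
EG - F^2 = 16805/1024;  g^inv = (1024/16805) * [[185/64, 5/8], [5/8, 93/16]]
first-kind symbols [ij,l] = (1/2)(d_i g_jl + d_j g_il - d_l g_ij): [xx,x] = E_x/2 = -5/6, [xx,y] = F_x - E_y/2 = 187/48, [xy,x] = E_y/2 = -2, [xy,y] = G_x/2 = -25/12, [yy,x] = F_y - G_x/2 = 5/24, [yy,y] = G_y/2 = 169/32
Gamma^x_ij = (G*[ij,x] - F*[ij,y])/(EG - F^2), Gamma^y_ij = (E*[ij,y] - F*[ij,x])/(EG - F^2)

Answer: Gamma_xxx = 16/10083, Gamma_xxy = -4352/10083, Gamma_xyy = 2398/10083, Gamma_yxx = 67964/50415, Gamma_yxy = -2736/3361, Gamma_yyy = 94702/50415


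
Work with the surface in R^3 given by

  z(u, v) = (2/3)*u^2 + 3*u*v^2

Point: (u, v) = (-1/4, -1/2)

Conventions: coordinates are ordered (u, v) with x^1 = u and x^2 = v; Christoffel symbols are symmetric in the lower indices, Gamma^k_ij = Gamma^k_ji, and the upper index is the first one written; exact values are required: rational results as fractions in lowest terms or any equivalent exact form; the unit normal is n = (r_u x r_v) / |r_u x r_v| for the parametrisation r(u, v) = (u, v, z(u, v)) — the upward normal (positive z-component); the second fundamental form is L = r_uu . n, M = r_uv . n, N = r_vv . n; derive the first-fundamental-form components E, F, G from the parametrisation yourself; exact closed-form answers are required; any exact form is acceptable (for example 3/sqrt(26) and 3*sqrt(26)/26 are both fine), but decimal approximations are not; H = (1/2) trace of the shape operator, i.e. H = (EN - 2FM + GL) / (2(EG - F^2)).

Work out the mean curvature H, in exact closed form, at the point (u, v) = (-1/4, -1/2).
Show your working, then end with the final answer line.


z_u = 5/12, z_v = 3/4, z_uu = 4/3, z_uv = -3, z_vv = -3/2
E = 169/144, F = 5/16, G = 25/16; answer radicand W^2 = 125/72
unnormalised second-form numerators: l = 4/3, m = -3, n = -3/2; L = l/sqrt(125/72), and similarly M = m/sqrt(W^2), N = n/sqrt(W^2)
H = (E*n - 2*F*m + G*l) / (2*(EG - F^2)*sqrt(W^2)); E*n - 2*F*m + G*l = 211/96, EG - F^2 = 125/72, so H = (633/1000)/sqrt(125/72)

Answer: H = 1899*sqrt(10)/12500


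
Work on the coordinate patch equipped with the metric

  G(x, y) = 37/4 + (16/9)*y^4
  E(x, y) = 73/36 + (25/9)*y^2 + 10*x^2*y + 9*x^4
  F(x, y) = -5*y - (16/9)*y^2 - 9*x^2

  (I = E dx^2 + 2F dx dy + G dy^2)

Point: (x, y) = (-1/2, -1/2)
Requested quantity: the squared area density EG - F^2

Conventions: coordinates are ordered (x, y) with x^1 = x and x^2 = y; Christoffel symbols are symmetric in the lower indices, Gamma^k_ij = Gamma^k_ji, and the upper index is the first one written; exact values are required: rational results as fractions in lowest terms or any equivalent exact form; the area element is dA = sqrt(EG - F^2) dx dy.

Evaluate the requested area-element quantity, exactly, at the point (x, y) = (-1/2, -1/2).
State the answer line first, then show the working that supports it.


Answer: EG - F^2 = 98545/5184

E = 293/144, F = -7/36, G = 337/36; EG - F^2 = 98545/5184


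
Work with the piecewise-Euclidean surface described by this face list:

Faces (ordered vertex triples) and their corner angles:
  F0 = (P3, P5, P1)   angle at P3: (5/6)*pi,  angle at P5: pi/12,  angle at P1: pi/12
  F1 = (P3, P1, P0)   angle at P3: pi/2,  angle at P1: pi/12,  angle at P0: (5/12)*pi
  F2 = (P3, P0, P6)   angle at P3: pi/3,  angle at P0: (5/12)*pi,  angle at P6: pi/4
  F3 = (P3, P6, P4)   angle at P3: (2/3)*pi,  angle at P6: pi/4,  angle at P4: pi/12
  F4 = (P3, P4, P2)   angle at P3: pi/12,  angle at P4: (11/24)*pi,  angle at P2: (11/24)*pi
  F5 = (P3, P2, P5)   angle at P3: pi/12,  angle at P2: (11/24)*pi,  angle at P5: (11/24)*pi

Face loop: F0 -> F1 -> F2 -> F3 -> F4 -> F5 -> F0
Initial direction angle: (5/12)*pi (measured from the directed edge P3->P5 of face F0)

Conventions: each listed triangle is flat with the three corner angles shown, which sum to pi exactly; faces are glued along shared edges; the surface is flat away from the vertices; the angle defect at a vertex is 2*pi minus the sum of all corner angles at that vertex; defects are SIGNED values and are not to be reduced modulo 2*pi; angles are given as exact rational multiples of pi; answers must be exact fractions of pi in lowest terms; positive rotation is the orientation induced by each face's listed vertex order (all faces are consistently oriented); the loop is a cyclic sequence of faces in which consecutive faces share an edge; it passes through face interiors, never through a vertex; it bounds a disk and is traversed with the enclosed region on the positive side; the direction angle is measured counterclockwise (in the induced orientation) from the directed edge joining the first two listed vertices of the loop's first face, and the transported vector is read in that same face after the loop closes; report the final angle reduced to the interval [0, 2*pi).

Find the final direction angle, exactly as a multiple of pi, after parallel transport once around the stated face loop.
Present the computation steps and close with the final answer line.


enclosed vertex P3: corner angles sum to (5/2)*pi, defect = 2*pi - (5/2)*pi = -pi/2
by Gauss-Bonnet the loop rotates the vector by the enclosed defect sum (positive orientation, mod 2*pi)
final angle = (5/12)*pi - pi/2 = (23/12)*pi (mod 2*pi)

Answer: final direction angle = (23/12)*pi


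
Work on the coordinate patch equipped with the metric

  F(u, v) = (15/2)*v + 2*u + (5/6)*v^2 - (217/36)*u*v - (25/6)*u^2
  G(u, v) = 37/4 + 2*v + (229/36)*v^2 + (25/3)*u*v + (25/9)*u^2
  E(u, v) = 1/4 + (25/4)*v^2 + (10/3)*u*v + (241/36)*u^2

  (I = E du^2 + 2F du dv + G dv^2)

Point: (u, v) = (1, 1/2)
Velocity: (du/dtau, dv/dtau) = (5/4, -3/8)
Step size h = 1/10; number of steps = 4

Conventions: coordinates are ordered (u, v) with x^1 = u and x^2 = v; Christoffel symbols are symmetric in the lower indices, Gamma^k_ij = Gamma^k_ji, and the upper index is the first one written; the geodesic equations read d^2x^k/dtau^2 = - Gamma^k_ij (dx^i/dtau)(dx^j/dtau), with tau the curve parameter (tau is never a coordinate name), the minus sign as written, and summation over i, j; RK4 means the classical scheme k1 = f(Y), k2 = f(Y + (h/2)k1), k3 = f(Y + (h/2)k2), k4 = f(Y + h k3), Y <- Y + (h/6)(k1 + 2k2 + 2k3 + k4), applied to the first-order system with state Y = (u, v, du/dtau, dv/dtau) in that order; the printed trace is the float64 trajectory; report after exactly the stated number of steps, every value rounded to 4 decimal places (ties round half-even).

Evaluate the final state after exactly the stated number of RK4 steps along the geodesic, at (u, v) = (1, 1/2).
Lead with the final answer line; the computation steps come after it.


Answer: u = 1.4608, v = 0.4399, du/dtau = 1.0614, dv/dtau = 0.0367

f(Y) = (du/dtau, dv/dtau, -Gamma^u_ij Y'^i Y'^j, -Gamma^v_ij Y'^i Y'^j) with the Gammas evaluated at the stage position; h = 0.100000; intermediate values shown to 6 dp
step 0: u = 1.0000, v = 0.5000, du/dtau = 1.2500, dv/dtau = -0.3750
step 1:
  k1: at (u, v) = (1.000000, 0.500000), (du/dtau, dv/dtau) = (1.250000, -0.375000); Gamma_uuu = 0.654624, Gamma_uuv = 0.506034, Gamma_uvv = -0.199369, Gamma_vuu = -0.710087, Gamma_vuv = 0.291705, Gamma_vvv = 0.431390; k1 = (1.250000, -0.375000, -0.520407, 1.322321)
  k2: at (u, v) = (1.062500, 0.481250), (du/dtau, dv/dtau) = (1.223980, -0.308884); Gamma_uuu = 0.603008, Gamma_uuv = 0.488146, Gamma_uvv = -0.207110, Gamma_vuu = -0.702887, Gamma_vuv = 0.307287, Gamma_vvv = 0.424649; k2 = (1.223980, -0.308884, -0.514517, 1.244848)
  k3: at (u, v) = (1.061199, 0.484556), (du/dtau, dv/dtau) = (1.224274, -0.312758); Gamma_uuu = 0.603253, Gamma_uuv = 0.488708, Gamma_uvv = -0.207339, Gamma_vuu = -0.703314, Gamma_vuv = 0.306692, Gamma_vvv = 0.424688; k3 = (1.224274, -0.312758, -0.509649, 1.247484)
  k4: at (u, v) = (1.122427, 0.468724), (du/dtau, dv/dtau) = (1.199035, -0.250252); Gamma_uuu = 0.555802, Gamma_uuv = 0.473701, Gamma_uvv = -0.213447, Gamma_vuu = -0.698672, Gamma_vuv = 0.320736, Gamma_vvv = 0.417572; k4 = (1.199035, -0.250252, -0.501423, 1.170800)
  Y <- Y + (h/6)(k1 + 2k2 + 2k3 + k4): u = 1.1224, v = 0.4689, du/dtau = 1.1988, dv/dtau = -0.2504
step 2:
  k1: at (u, v) = (1.122426, 0.468858), (du/dtau, dv/dtau) = (1.198831, -0.250370); Gamma_uuu = 0.555771, Gamma_uuv = 0.473712, Gamma_uvv = -0.213460, Gamma_vuu = -0.698683, Gamma_vuv = 0.320722, Gamma_vvv = 0.417567; k1 = (1.198831, -0.250370, -0.501000, 1.170499)
  k2: at (u, v) = (1.182367, 0.456339), (du/dtau, dv/dtau) = (1.173781, -0.191845); Gamma_uuu = 0.511943, Gamma_uuv = 0.461230, Gamma_uvv = -0.218266, Gamma_vuu = -0.696181, Gamma_vuv = 0.333376, Gamma_vvv = 0.410184; k2 = (1.173781, -0.191845, -0.489578, 1.094217)
  k3: at (u, v) = (1.181115, 0.459265), (du/dtau, dv/dtau) = (1.174352, -0.195659); Gamma_uuu = 0.512265, Gamma_uuv = 0.461704, Gamma_uvv = -0.218388, Gamma_vuu = -0.696380, Gamma_vuv = 0.332855, Gamma_vvv = 0.410223; k3 = (1.174352, -0.195659, -0.485931, 1.097637)
  k4: at (u, v) = (1.239861, 0.449292), (du/dtau, dv/dtau) = (1.150238, -0.140607); Gamma_uuu = 0.471789, Gamma_uuv = 0.451284, Gamma_uvv = -0.222019, Gamma_vuu = -0.695399, Gamma_vuv = 0.344378, Gamma_vvv = 0.402681; k4 = (1.150238, -0.140607, -0.473836, 1.023477)
  Y <- Y + (h/6)(k1 + 2k2 + 2k3 + k4): u = 1.2398, v = 0.4494, du/dtau = 1.1501, dv/dtau = -0.1407
step 3:
  k1: at (u, v) = (1.239848, 0.449425), (du/dtau, dv/dtau) = (1.150066, -0.140742); Gamma_uuu = 0.471773, Gamma_uuv = 0.451298, Gamma_uvv = -0.222026, Gamma_vuu = -0.695404, Gamma_vuv = 0.344362, Gamma_vvv = 0.402676; k1 = (1.150066, -0.140742, -0.473497, 1.023280)
  k2: at (u, v) = (1.297351, 0.442388), (du/dtau, dv/dtau) = (1.126392, -0.089578); Gamma_uuu = 0.434271, Gamma_uuv = 0.442698, Gamma_uvv = -0.224717, Gamma_vuu = -0.695641, Gamma_vuv = 0.354813, Gamma_vvv = 0.395035; k2 = (1.126392, -0.089578, -0.459845, 0.951032)
  k3: at (u, v) = (1.296168, 0.444946), (du/dtau, dv/dtau) = (1.127074, -0.093191); Gamma_uuu = 0.434623, Gamma_uuv = 0.443072, Gamma_uvv = -0.224781, Gamma_vuu = -0.695667, Gamma_vuv = 0.354350, Gamma_vvv = 0.395074; k3 = (1.127074, -0.093191, -0.457073, 0.954709)
  k4: at (u, v) = (1.352555, 0.440106), (du/dtau, dv/dtau) = (1.104359, -0.045271); Gamma_uuu = 0.399858, Gamma_uuv = 0.435916, Gamma_uvv = -0.226647, Gamma_vuu = -0.696695, Gamma_vuv = 0.363911, Gamma_vvv = 0.387401; k4 = (1.104359, -0.045271, -0.443618, 0.885289)
  Y <- Y + (h/6)(k1 + 2k2 + 2k3 + k4): u = 1.3525, v = 0.4402, du/dtau = 1.1042, dv/dtau = -0.0454
step 4:
  k1: at (u, v) = (1.352537, 0.440232), (du/dtau, dv/dtau) = (1.104217, -0.045408); Gamma_uuu = 0.399851, Gamma_uuv = 0.435929, Gamma_uvv = -0.226651, Gamma_vuu = -0.696694, Gamma_vuv = 0.363894, Gamma_vvv = 0.387397; k1 = (1.104217, -0.045408, -0.443354, 0.885169)
  k2: at (u, v) = (1.407748, 0.437962), (du/dtau, dv/dtau) = (1.082049, -0.001150); Gamma_uuu = 0.367561, Gamma_uuv = 0.430050, Gamma_uvv = -0.227856, Gamma_vuu = -0.698292, Gamma_vuv = 0.372572, Gamma_vvv = 0.379724; k2 = (1.082049, -0.001150, -0.429281, 0.818508)
  k3: at (u, v) = (1.406640, 0.440175), (du/dtau, dv/dtau) = (1.082753, -0.004483); Gamma_uuu = 0.367918, Gamma_uuv = 0.430332, Gamma_uvv = -0.227888, Gamma_vuu = -0.698198, Gamma_vuv = 0.372159, Gamma_vvv = 0.379764; k3 = (1.082753, -0.004483, -0.427148, 0.822140)
  k4: at (u, v) = (1.460813, 0.439784), (du/dtau, dv/dtau) = (1.061502, 0.036806); Gamma_uuu = 0.337901, Gamma_uuv = 0.425439, Gamma_uvv = -0.228527, Gamma_vuu = -0.700090, Gamma_vuv = 0.380092, Gamma_vvv = 0.372134; k4 = (1.061502, 0.036806, -0.413677, 0.758648)
  Y <- Y + (h/6)(k1 + 2k2 + 2k3 + k4): u = 1.4608, v = 0.4399, du/dtau = 1.0614, dv/dtau = 0.0367


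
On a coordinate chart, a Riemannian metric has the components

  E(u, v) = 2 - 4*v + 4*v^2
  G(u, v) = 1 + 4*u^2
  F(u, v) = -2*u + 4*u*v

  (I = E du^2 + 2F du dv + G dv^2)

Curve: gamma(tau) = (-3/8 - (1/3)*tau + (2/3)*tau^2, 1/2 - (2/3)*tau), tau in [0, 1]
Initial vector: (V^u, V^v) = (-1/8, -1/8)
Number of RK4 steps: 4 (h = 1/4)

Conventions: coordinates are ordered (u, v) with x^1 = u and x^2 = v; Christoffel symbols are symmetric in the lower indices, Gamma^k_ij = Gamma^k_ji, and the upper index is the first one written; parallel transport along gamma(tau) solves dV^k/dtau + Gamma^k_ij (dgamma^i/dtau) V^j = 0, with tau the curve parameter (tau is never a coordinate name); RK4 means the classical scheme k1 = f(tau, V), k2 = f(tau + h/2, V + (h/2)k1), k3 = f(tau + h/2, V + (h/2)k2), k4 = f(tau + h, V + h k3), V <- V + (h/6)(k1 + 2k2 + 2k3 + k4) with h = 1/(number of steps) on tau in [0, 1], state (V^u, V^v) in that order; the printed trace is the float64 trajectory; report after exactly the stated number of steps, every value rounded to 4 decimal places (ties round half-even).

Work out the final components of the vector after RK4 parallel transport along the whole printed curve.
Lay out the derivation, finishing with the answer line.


gamma'(tau) = (-1/3 + (4/3)*tau, -2/3); f(tau, V)^k = -Gamma^k_ij(gamma(tau)) gamma'^i(tau) V^j; h = 1/4; intermediate values shown to 6 dp
curve data and Christoffel symbols at the stage parameters:
  tau = 0.000000: gamma = (-0.375000, 0.500000), gamma' = (-0.333333, -0.666667); Gamma_uuu = 0.000000, Gamma_uuv = 0.000000, Gamma_uvv = 0.000000, Gamma_vuu = 0.000000, Gamma_vuv = -0.960000, Gamma_vvv = 0.000000
  tau = 0.125000: gamma = (-0.406250, 0.416667), gamma' = (-0.166667, -0.666667); Gamma_uuu = 0.000000, Gamma_uuv = -0.197480, Gamma_uvv = 0.000000, Gamma_vuu = 0.000000, Gamma_vuv = -0.962715, Gamma_vvv = 0.000000
  tau = 0.250000: gamma = (-0.416667, 0.333333), gamma' = (0.000000, -0.666667); Gamma_uuu = 0.000000, Gamma_uuv = -0.369231, Gamma_uvv = 0.000000, Gamma_vuu = 0.000000, Gamma_vuv = -0.923077, Gamma_vvv = 0.000000
  tau = 0.375000: gamma = (-0.406250, 0.250000), gamma' = (0.166667, -0.666667); Gamma_uuu = 0.000000, Gamma_uuv = -0.523517, Gamma_uvv = 0.000000, Gamma_vuu = 0.000000, Gamma_vuv = -0.850716, Gamma_vvv = 0.000000
  tau = 0.500000: gamma = (-0.375000, 0.166667), gamma' = (0.333333, -0.666667); Gamma_uuu = 0.000000, Gamma_uuv = -0.664360, Gamma_uvv = 0.000000, Gamma_vuu = 0.000000, Gamma_vuv = -0.747405, Gamma_vvv = 0.000000
  tau = 0.625000: gamma = (-0.322917, 0.083333), gamma' = (0.500000, -0.666667); Gamma_uuu = 0.000000, Gamma_uuv = -0.789311, Gamma_uvv = 0.000000, Gamma_vuu = 0.000000, Gamma_vuv = -0.611716, Gamma_vvv = 0.000000
  tau = 0.750000: gamma = (-0.250000, 0.000000), gamma' = (0.666667, -0.666667); Gamma_uuu = 0.000000, Gamma_uuv = -0.888889, Gamma_uvv = 0.000000, Gamma_vuu = 0.000000, Gamma_vuv = -0.444444, Gamma_vvv = 0.000000
  tau = 0.875000: gamma = (-0.156250, -0.083333), gamma' = (0.833333, -0.666667); Gamma_uuu = 0.000000, Gamma_uuv = -0.948985, Gamma_uvv = 0.000000, Gamma_vuu = 0.000000, Gamma_vuv = -0.254192, Gamma_vvv = 0.000000
  tau = 1.000000: gamma = (-0.041667, -0.166667), gamma' = (1.000000, -0.666667); Gamma_uuu = 0.000000, Gamma_uuv = -0.957606, Gamma_uvv = 0.000000, Gamma_vuu = 0.000000, Gamma_vuv = -0.059850, Gamma_vvv = 0.000000
step 0: V^u = -0.1250, V^v = -0.1250
step 1: k1 = (0.000000, 0.120000), k2 = (0.020077, 0.097876), k3 = (0.019838, 0.096709), k4 = (0.029548, 0.073871); V <- V + (h/6)(k1 + 2k2 + 2k3 + k4): V^u = -0.1204, V^v = -0.1007
step 2: k1 = (0.029647, 0.074119), k2 = (0.032764, 0.053241), k3 = (0.032400, 0.052650), k4 = (0.030370, 0.034167); V <- V + (h/6)(k1 + 2k2 + 2k3 + k4): V^u = -0.1125, V^v = -0.0874
step 3: k1 = (0.030484, 0.034294), k2 = (0.024410, 0.018918), k3 = (0.024051, 0.018639), k4 = (0.014097, 0.007048); V <- V + (h/6)(k1 + 2k2 + 2k3 + k4): V^u = -0.1066, V^v = -0.0825
step 4: k1 = (0.014280, 0.007140), k2 = (0.001771, 0.000474), k3 = (0.002101, 0.000563), k4 = (-0.011157, -0.000697); V <- V + (h/6)(k1 + 2k2 + 2k3 + k4): V^u = -0.1062, V^v = -0.0822

Answer: V^u = -0.1062, V^v = -0.0822
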